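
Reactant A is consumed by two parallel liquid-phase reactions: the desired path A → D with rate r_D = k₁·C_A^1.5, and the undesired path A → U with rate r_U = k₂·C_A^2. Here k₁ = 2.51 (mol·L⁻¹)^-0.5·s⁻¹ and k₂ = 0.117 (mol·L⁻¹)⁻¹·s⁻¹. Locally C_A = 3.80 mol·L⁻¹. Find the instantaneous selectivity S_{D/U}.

11.0

S_{D/U} = r_D/r_U = (k₁·C_A^1.5)/(k₂·C_A^2) = (k₁/k₂)·C_A^-0.5.
= (2.51×3.800^1.5) / (0.117×3.800^2) = 18.59/1.689 = 11.0.
The undesired path is higher order in A, so low C_A (CSTR or dilute feed) favours D.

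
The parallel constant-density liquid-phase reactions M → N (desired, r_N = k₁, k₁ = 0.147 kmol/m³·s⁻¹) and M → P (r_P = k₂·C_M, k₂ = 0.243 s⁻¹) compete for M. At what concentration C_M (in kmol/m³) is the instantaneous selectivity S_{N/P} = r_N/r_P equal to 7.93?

S_{N/P} = (k₁/k₂)·C_M⁻¹ ⇒ C_M = (S·k₂/k₁)^(-1).
= (7.93×0.243/0.147)^(-1) = (13.11)^(-1) = 0.0763 kmol/m³.

0.0763 kmol/m³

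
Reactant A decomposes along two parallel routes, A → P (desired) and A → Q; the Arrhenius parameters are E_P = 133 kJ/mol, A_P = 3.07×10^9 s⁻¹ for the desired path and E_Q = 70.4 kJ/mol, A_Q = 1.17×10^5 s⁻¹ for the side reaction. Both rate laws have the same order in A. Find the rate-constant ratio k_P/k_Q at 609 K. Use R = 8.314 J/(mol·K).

0.112

With equal orders, S_{P/Q} = k_P/k_Q = (A_P/A_Q)·exp[(E_Q−E_P)/(RT)].
(E_Q−E_P)/(RT) = (70.4−133)×10³/(8.314×609) = -62600/5063 = -12.36.
k_P/k_Q = (3.07×10^9/1.17×10^5)·exp(-12.36) = 26239 × 4.271×10^-6 = 0.112.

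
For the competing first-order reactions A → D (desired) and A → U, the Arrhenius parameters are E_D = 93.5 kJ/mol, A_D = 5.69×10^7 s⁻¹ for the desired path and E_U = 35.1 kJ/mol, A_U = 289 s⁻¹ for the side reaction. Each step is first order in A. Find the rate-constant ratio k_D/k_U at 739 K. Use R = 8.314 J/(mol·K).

14.7

k_D/k_U = (A_D/A_U)·exp[−(E_D−E_U)/(RT)] = (A_D/A_U)·exp[(E_U−E_D)/(RT)].
(E_U−E_D)/(RT) = (35.1−93.5)×10³/(8.314×739) = -58400/6144 = -9.505.
k_D/k_U = (5.69×10^7/289)·exp(-9.505) = 1.969×10^5 × 7.447×10^-5 = 14.7.
Since E_D > E_U, raising the temperature improves selectivity toward D.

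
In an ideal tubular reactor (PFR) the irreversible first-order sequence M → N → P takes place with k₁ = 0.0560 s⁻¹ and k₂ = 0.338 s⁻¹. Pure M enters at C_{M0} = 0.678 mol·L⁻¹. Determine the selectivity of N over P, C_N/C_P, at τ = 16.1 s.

0.155

The intermediate concentration in a first-order A→B→C sequence is C_N = k₁C_{M0}(e^(−k₁τ) − e^(−k₂τ))/(k₂−k₁).
e^(−k₁τ) = e^(−0.0560×16.1) = e^(−0.9016) = 0.4059; e^(−k₂τ) = e^(−5.442) = 0.004332.
C_N = 0.0560×0.678/(0.338−0.0560) × (0.4059−0.004332) = 0.1346×0.4016 = 0.05407 mol·L⁻¹.
C_M = C_{M0}e^(−k₁τ) = 0.2752 mol·L⁻¹, so C_P = C_{M0}−C_M−C_N = 0.3487 mol·L⁻¹; C_N/C_P = 0.155.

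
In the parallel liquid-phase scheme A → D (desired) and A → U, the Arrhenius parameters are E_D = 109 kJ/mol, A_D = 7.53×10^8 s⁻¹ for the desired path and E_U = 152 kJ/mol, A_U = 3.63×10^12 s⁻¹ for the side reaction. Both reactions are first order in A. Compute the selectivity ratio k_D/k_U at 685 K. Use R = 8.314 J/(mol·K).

With equal orders, S_{D/U} = k_D/k_U = (A_D/A_U)·exp[(E_U−E_D)/(RT)].
(E_U−E_D)/(RT) = (152−109)×10³/(8.314×685) = 43000/5695 = 7.550.
k_D/k_U = (7.53×10^8/3.63×10^12)·exp(7.550) = 2.074×10^-4 × 1901 = 0.394.

0.394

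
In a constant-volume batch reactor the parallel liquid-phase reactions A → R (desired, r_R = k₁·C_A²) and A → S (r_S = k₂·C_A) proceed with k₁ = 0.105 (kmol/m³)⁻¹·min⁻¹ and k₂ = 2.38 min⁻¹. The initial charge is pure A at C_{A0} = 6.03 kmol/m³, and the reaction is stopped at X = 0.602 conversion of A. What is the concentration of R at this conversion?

0.565 kmol/m³

C_A = C_{A0}(1−X) = 2.400 kmol/m³.
Along a PFR/batch, dC_S/dC_A = −r_S/(r_R+r_S) = −k₂/(k₂+k₁·C_A).
Integrating from C_{A0} to C_A: C_S = (2.38/0.105)·ln[(2.38+0.105·6.03)/(2.38+0.105·2.40)] = 22.67·ln(3.013/2.632) = 3.066 kmol/m³.
Then C_R = (C_{A0}−C_A) − C_S = 3.630 − 3.066 = 0.5645 kmol/m³.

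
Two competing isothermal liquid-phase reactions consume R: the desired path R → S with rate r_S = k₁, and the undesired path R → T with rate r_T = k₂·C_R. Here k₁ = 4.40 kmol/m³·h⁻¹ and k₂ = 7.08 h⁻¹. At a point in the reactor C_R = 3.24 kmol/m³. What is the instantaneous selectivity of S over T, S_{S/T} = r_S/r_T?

S_{S/T} = r_S/r_T = (k₁)/(k₂·C_R) = (k₁/k₂)·C_R⁻¹.
= (4.40) / (7.08×3.240) = 4.400/22.94 = 0.192.
The undesired path is higher order in R, so low C_R (CSTR or dilute feed) favours S.

0.192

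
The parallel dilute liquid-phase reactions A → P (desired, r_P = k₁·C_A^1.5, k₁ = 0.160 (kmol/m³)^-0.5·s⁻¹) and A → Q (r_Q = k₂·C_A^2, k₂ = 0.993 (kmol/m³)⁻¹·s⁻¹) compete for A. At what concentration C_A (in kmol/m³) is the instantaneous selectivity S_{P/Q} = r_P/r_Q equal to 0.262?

0.378 kmol/m³

S_{P/Q} = (k₁/k₂)·C_A^-0.5 ⇒ C_A = (S·k₂/k₁)^(-2).
= (0.262×0.993/0.160)^(-2) = (1.626)^(-2) = 0.378 kmol/m³.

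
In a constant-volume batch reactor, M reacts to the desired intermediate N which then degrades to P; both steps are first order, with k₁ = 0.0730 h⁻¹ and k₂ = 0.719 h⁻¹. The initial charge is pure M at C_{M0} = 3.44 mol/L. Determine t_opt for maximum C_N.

The intermediate peaks when r₁ = r₂, i.e. k₁e^(−k₁t) = k₂e^(−k₂t), giving t_opt = ln(k₂/k₁)/(k₂−k₁).
= ln(0.719/0.0730)/(0.719−0.0730) = ln(9.849)/0.6460 = 2.287/0.6460 = 3.54 h.

3.54 h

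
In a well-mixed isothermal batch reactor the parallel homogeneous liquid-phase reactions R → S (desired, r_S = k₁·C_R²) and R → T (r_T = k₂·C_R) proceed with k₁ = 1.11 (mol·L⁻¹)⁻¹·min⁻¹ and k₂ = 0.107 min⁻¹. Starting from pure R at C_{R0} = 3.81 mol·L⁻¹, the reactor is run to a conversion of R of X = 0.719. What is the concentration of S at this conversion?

C_R = C_{R0}(1−X) = 1.071 mol·L⁻¹.
Along a PFR/batch, dC_T/dC_R = −r_T/(r_S+r_T) = −k₂/(k₂+k₁·C_R).
Integrating from C_{R0} to C_R: C_T = (0.107/1.11)·ln[(0.107+1.11·3.81)/(0.107+1.11·1.07)] = 0.09640·ln(4.336/1.295) = 0.1165 mol·L⁻¹.
Then C_S = (C_{R0}−C_R) − C_T = 2.739 − 0.1165 = 2.623 mol·L⁻¹.

2.62 mol·L⁻¹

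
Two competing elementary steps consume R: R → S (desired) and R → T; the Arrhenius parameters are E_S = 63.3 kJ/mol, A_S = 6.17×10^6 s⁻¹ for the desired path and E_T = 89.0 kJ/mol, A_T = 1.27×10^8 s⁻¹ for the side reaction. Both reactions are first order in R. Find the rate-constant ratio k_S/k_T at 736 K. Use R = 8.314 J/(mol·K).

3.24

Since both paths have the same order in R, the concentration cancels and S_{S/T} = k_S/k_T = (A_S/A_T)·exp[(E_T−E_S)/(RT)].
(E_T−E_S)/(RT) = (89.0−63.3)×10³/(8.314×736) = 25700/6119 = 4.200.
k_S/k_T = (6.17×10^6/1.27×10^8)·exp(4.200) = 0.04858 × 66.68 = 3.24.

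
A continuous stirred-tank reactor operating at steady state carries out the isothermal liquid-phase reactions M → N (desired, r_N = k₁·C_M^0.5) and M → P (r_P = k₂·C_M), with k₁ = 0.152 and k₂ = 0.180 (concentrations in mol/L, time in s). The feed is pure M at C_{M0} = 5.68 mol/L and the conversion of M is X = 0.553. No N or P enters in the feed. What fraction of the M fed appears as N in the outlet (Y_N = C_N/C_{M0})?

Exit C_M = C_{M0}(1−X) = 5.68×0.447 = 2.539 mol/L.
In a CSTR the entire volume is at exit conditions, so r_N = 0.152×2.539^0.5 = 0.2422 and r_P = 0.180×2.539 = 0.4570.
Fraction of consumed M going to N: r_N/(r_N+r_P) = 0.3464.
C_N = 0.3464·C_{M0}·X = 0.3464×5.68×0.553 = 1.09 mol/L; Y_N = C_N/C_{M0} = 0.192.

0.192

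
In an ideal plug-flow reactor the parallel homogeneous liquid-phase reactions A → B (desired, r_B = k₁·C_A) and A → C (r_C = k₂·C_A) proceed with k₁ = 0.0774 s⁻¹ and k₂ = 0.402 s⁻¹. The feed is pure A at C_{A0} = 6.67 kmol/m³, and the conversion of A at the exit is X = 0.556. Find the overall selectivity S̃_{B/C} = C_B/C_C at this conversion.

0.193

C_A = C_{A0}(1−X) = 2.961 kmol/m³.
Both paths are first order in A, so the instantaneous fraction to B is constant: dC_B/d(−C_A) = k₁/(k₁+k₂) = 0.1615.
C_B = 0.1615·(C_{A0}−C_A) = 0.1615×3.709 = 0.599 kmol/m³.
C_C = (C_{A0}−C_A)−C_B = 3.110 kmol/m³; S̃_{B/C} = 0.5987/3.110 = 0.193.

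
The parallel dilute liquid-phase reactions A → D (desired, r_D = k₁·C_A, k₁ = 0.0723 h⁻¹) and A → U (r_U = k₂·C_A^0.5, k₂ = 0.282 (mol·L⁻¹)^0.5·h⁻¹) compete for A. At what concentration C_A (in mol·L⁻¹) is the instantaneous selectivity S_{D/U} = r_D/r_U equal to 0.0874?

S_{D/U} = (k₁/k₂)·C_A^0.5 ⇒ C_A = (S·k₂/k₁)^(2).
= (0.0874×0.282/0.0723)^(2) = (0.3409)^(2) = 0.116 mol·L⁻¹.

0.116 mol·L⁻¹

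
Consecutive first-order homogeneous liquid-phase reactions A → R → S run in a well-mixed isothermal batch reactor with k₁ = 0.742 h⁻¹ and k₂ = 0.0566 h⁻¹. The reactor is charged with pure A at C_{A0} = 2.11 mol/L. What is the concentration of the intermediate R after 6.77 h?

1.54 mol/L

The intermediate concentration in a first-order A→B→C sequence is C_R = k₁C_{A0}(e^(−k₁t) − e^(−k₂t))/(k₂−k₁).
e^(−k₁t) = e^(−0.742×6.77) = e^(−5.023) = 0.006583; e^(−k₂t) = e^(−0.3832) = 0.6817.
C_R = 0.742×2.11/(0.0566−0.742) × (0.006583−0.6817) = (-2.284)×(-0.6751) = 1.542 mol/L.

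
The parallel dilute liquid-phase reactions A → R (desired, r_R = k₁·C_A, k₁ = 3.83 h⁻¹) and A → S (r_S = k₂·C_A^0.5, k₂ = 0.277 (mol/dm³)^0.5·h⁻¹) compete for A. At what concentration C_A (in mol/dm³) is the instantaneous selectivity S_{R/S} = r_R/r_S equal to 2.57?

S_{R/S} = (k₁/k₂)·C_A^0.5 ⇒ C_A = (S·k₂/k₁)^(2).
= (2.57×0.277/3.83)^(2) = (0.1859)^(2) = 0.0345 mol/dm³.

0.0345 mol/dm³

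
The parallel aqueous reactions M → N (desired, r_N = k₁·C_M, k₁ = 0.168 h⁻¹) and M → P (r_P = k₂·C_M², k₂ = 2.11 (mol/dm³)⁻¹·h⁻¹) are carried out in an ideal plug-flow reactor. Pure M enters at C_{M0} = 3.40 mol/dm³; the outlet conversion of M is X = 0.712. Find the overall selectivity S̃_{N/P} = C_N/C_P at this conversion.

C_M = C_{M0}(1−X) = 0.9792 mol/dm³.
Along a PFR/batch, dC_N/dC_M = −r_N/(r_N+r_P) = −k₁/(k₁+k₂·C_M).
Integrating from C_{M0} to C_M: C_N = (0.168/2.11)·ln[(0.168+2.11·3.40)/(0.168+2.11·0.979)] = 0.07962·ln(7.342/2.234) = 0.09473 mol/dm³.
C_P = (C_{M0}−C_M)−C_N = 2.326 mol/dm³; S̃_{N/P} = 0.09473/2.326 = 0.0407.

0.0407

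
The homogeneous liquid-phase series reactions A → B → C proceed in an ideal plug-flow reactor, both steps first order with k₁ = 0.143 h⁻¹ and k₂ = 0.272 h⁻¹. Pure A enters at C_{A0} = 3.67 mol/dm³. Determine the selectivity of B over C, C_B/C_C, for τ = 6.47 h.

For first-order series with pure A initially, C_B(τ) = k₁C_{A0}/(k₂−k₁)·(e^(−k₁τ) − e^(−k₂τ)).
e^(−k₁τ) = e^(−0.143×6.47) = e^(−0.9252) = 0.3964; e^(−k₂τ) = e^(−1.760) = 0.1721.
C_B = 0.143×3.67/(0.272−0.143) × (0.3964−0.1721) = 4.068×0.2244 = 0.9128 mol/dm³.
C_A = C_{A0}e^(−k₁τ) = 1.455 mol/dm³, so C_C = C_{A0}−C_A−C_B = 1.302 mol/dm³; C_B/C_C = 0.701.

0.701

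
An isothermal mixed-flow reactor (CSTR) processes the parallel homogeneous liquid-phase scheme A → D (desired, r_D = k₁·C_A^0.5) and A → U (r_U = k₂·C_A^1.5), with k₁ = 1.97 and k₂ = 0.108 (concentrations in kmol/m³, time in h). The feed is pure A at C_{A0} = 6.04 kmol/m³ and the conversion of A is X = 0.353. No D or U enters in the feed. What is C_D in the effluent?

Exit C_A = C_{A0}(1−X) = 6.04×0.647 = 3.908 kmol/m³.
A CSTR operates uniformly at the exit composition, giving r_D = 3.894 and r_U = 0.8343 (each k·C_A^n at C_A = 3.908).
Fraction of consumed A going to D: r_D/(r_D+r_U) = 0.8236.
C_D = 0.8236·C_{A0}·X = 0.8236×6.04×0.353 = 1.76 kmol/m³.

1.76 kmol/m³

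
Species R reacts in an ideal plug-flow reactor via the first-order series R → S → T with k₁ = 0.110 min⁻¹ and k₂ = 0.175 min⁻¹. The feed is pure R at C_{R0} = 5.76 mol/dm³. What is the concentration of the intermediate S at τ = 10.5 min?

1.52 mol/dm³

Solving the coupled first-order balances gives C_S(τ) = [k₁/(k₂−k₁)]·C_{R0}·(e^(−k₁τ) − e^(−k₂τ)).
e^(−k₁τ) = e^(−0.110×10.5) = e^(−1.155) = 0.3151; e^(−k₂τ) = e^(−1.837) = 0.1592.
C_S = 0.110×5.76/(0.175−0.110) × (0.3151−0.1592) = 9.748×0.1558 = 1.519 mol/dm³.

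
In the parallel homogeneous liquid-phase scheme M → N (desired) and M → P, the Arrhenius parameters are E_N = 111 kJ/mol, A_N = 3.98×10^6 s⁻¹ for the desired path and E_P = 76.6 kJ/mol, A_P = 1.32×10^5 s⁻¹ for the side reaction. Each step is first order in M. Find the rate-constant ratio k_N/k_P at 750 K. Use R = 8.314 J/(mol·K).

With equal orders, S_{N/P} = k_N/k_P = (A_N/A_P)·exp[(E_P−E_N)/(RT)].
(E_P−E_N)/(RT) = (76.6−111)×10³/(8.314×750) = -34400/6236 = -5.517.
k_N/k_P = (3.98×10^6/1.32×10^5)·exp(-5.517) = 30.15 × 0.004019 = 0.121.

0.121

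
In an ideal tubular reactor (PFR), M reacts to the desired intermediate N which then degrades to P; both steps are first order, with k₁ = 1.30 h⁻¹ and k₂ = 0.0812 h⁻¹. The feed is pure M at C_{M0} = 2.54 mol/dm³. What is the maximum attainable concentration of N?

Evaluating C_N at τ_opt = ln(k₂/k₁)/(k₂−k₁) gives C_{N,max}/C_{M0} = (k₁/k₂)^[k₂/(k₂−k₁)].
= (1.30/0.0812)^(0.0812/(0.0812−1.30)) = (16.01)^(-0.06662) = 0.8313.
C_{N,max} = 0.8313×2.54 = 2.11 mol/dm³.

2.11 mol/dm³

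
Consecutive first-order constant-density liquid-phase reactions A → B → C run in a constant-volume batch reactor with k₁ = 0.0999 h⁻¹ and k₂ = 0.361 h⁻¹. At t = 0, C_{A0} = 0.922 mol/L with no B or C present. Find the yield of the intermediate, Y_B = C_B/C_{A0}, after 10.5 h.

0.125

Solving the coupled first-order balances gives C_B(t) = [k₁/(k₂−k₁)]·C_{A0}·(e^(−k₁t) − e^(−k₂t)).
e^(−k₁t) = e^(−0.0999×10.5) = e^(−1.049) = 0.3503; e^(−k₂t) = e^(−3.790) = 0.02258.
C_B = 0.0999×0.922/(0.361−0.0999) × (0.3503−0.02258) = 0.3528×0.3277 = 0.1156 mol/L.
Y_B = C_B/C_{A0} = 0.1156/0.922 = 0.125.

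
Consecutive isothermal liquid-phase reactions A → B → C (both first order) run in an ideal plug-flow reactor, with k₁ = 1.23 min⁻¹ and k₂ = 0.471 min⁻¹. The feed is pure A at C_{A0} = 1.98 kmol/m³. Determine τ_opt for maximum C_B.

1.26 min

Setting dC_B/dτ = 0 gives τ_opt = ln(k₂/k₁)/(k₂−k₁).
= ln(0.471/1.23)/(0.471−1.23) = ln(0.3829)/-0.7590 = -0.9599/-0.7590 = 1.26 min.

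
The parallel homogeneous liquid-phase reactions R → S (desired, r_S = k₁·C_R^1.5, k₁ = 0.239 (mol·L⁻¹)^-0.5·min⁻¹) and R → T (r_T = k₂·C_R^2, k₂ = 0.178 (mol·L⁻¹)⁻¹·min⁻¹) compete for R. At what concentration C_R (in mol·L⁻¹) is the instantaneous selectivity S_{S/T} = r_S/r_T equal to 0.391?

11.8 mol·L⁻¹

S_{S/T} = (k₁/k₂)·C_R^-0.5 ⇒ C_R = (S·k₂/k₁)^(-2).
= (0.391×0.178/0.239)^(-2) = (0.2912)^(-2) = 11.8 mol·L⁻¹.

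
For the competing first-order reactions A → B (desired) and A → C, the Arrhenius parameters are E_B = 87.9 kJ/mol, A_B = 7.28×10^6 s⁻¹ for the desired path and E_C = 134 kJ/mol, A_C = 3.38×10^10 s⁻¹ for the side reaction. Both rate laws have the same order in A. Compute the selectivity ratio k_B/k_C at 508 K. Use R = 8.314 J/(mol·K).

k_B/k_C = (A_B/A_C)·exp[−(E_B−E_C)/(RT)] = (A_B/A_C)·exp[(E_C−E_B)/(RT)].
(E_C−E_B)/(RT) = (134−87.9)×10³/(8.314×508) = 46100/4224 = 10.92.
k_B/k_C = (7.28×10^6/3.38×10^10)·exp(10.92) = 2.154×10^-4 × 55000 = 11.8.

11.8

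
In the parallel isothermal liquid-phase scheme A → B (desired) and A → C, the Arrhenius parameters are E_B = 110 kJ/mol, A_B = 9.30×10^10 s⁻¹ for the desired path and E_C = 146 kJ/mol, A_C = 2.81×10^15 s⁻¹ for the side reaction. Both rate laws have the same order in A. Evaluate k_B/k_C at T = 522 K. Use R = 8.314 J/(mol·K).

0.133

With equal orders, S_{B/C} = k_B/k_C = (A_B/A_C)·exp[(E_C−E_B)/(RT)].
(E_C−E_B)/(RT) = (146−110)×10³/(8.314×522) = 36000/4340 = 8.295.
k_B/k_C = (9.30×10^10/2.81×10^15)·exp(8.295) = 3.310×10^-5 × 4004 = 0.133.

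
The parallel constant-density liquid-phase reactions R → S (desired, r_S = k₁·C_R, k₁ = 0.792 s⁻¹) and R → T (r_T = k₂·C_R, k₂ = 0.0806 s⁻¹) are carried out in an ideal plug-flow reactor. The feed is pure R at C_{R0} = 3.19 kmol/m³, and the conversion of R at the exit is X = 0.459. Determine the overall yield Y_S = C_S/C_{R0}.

0.417

C_R = C_{R0}(1−X) = 1.726 kmol/m³.
Both paths are first order in R, so the instantaneous fraction to S is constant: dC_S/d(−C_R) = k₁/(k₁+k₂) = 0.9076.
C_S = 0.9076·(C_{R0}−C_R) = 0.9076×1.464 = 1.33 kmol/m³.
Y_S = C_S/C_{R0} = 1.329/3.19 = 0.417.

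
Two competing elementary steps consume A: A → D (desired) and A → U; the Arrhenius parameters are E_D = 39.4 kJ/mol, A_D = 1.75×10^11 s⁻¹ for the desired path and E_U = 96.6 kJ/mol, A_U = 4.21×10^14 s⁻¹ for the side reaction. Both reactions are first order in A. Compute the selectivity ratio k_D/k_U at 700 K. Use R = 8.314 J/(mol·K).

7.71

k_D/k_U = (A_D/A_U)·exp[−(E_D−E_U)/(RT)] = (A_D/A_U)·exp[(E_U−E_D)/(RT)].
(E_U−E_D)/(RT) = (96.6−39.4)×10³/(8.314×700) = 57200/5820 = 9.829.
k_D/k_U = (1.75×10^11/4.21×10^14)·exp(9.829) = 4.157×10^-4 × 18555 = 7.71.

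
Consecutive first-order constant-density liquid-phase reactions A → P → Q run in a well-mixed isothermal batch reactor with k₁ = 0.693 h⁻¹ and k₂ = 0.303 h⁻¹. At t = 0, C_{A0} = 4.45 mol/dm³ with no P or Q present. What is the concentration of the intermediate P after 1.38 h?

2.17 mol/dm³

Solving the coupled first-order balances gives C_P(t) = [k₁/(k₂−k₁)]·C_{A0}·(e^(−k₁t) − e^(−k₂t)).
e^(−k₁t) = e^(−0.693×1.38) = e^(−0.9563) = 0.3843; e^(−k₂t) = e^(−0.4181) = 0.6583.
C_P = 0.693×4.45/(0.303−0.693) × (0.3843−0.6583) = (-7.907)×(-0.2740) = 2.166 mol/dm³.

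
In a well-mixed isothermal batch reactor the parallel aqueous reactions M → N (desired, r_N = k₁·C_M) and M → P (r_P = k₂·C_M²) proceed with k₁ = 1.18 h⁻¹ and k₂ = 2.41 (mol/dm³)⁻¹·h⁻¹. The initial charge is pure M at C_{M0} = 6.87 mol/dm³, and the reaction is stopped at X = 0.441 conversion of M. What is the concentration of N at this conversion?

0.260 mol/dm³

C_M = C_{M0}(1−X) = 3.840 mol/dm³.
Along a PFR/batch, dC_N/dC_M = −r_N/(r_N+r_P) = −k₁/(k₁+k₂·C_M).
Integrating from C_{M0} to C_M: C_N = (1.18/2.41)·ln[(1.18+2.41·6.87)/(1.18+2.41·3.84)] = 0.4896·ln(17.74/10.44) = 0.2597 mol/dm³.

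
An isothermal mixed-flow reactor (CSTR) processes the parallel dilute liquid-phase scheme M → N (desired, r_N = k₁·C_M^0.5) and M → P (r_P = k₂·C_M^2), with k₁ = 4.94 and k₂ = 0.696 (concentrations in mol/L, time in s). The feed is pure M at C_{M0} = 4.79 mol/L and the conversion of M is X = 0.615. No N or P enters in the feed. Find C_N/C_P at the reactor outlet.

Exit C_M = C_{M0}(1−X) = 4.79×0.385 = 1.844 mol/L.
Rates in a CSTR are evaluated at the outlet concentration: r_N = 4.94×1.844^0.5 = 6.708, r_P = 0.696×1.844^2 = 2.367.
Overall selectivity = C_N/C_P = r_Nτ/(r_Pτ) = r_N/r_P = 2.83.

2.83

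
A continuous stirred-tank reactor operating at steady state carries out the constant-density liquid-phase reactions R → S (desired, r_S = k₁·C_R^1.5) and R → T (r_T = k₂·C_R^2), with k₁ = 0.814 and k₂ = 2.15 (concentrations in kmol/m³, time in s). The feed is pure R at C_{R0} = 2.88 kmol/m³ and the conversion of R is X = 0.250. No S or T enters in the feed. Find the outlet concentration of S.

0.147 kmol/m³

Exit C_R = C_{R0}(1−X) = 2.88×0.750 = 2.160 kmol/m³.
In a CSTR the entire volume is at exit conditions, so r_S = 0.814×2.160^1.5 = 2.584 and r_T = 2.15×2.160^2 = 10.03.
Fraction of consumed R going to S: r_S/(r_S+r_T) = 0.2048.
C_S = 0.2048·C_{R0}·X = 0.2048×2.88×0.250 = 0.147 kmol/m³.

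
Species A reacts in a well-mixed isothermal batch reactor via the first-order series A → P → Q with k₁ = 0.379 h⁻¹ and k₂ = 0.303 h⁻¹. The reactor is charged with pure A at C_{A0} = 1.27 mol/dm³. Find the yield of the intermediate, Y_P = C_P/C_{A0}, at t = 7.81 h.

0.209

For first-order series with pure A initially, C_P(t) = k₁C_{A0}/(k₂−k₁)·(e^(−k₁t) − e^(−k₂t)).
e^(−k₁t) = e^(−0.379×7.81) = e^(−2.960) = 0.05182; e^(−k₂t) = e^(−2.366) = 0.09382.
C_P = 0.379×1.27/(0.303−0.379) × (0.05182−0.09382) = (-6.333)×(-0.04200) = 0.2660 mol/dm³.
Y_P = C_P/C_{A0} = 0.2660/1.27 = 0.209.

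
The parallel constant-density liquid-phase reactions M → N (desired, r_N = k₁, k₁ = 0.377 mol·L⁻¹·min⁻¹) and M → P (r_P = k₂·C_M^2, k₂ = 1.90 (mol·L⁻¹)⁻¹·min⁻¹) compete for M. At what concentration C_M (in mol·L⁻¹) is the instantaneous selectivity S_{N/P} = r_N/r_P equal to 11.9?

S_{N/P} = (k₁/k₂)·C_M^-2 ⇒ C_M = (S·k₂/k₁)^(-0.5).
= (11.9×1.90/0.377)^(-0.5) = (59.97)^(-0.5) = 0.129 mol·L⁻¹.

0.129 mol·L⁻¹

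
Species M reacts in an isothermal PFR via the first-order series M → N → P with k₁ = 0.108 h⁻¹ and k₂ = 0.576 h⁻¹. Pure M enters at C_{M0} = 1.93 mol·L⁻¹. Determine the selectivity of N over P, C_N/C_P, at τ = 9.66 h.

The intermediate concentration in a first-order A→B→C sequence is C_N = k₁C_{M0}(e^(−k₁τ) − e^(−k₂τ))/(k₂−k₁).
e^(−k₁τ) = e^(−0.108×9.66) = e^(−1.043) = 0.3523; e^(−k₂τ) = e^(−5.564) = 0.003833.
C_N = 0.108×1.93/(0.576−0.108) × (0.3523−0.003833) = 0.4454×0.3485 = 0.1552 mol·L⁻¹.
C_M = C_{M0}e^(−k₁τ) = 0.6799 mol·L⁻¹, so C_P = C_{M0}−C_M−C_N = 1.095 mol·L⁻¹; C_N/C_P = 0.142.

0.142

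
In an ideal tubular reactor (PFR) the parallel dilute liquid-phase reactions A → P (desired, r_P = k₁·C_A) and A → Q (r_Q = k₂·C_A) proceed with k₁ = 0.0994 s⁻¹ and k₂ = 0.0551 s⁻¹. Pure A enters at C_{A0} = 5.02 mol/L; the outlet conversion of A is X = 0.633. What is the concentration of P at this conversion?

C_A = C_{A0}(1−X) = 1.842 mol/L.
Both paths are first order in A, so the instantaneous fraction to P is constant: dC_P/d(−C_A) = k₁/(k₁+k₂) = 0.6434.
C_P = 0.6434·(C_{A0}−C_A) = 0.6434×3.178 = 2.04 mol/L.

2.04 mol/L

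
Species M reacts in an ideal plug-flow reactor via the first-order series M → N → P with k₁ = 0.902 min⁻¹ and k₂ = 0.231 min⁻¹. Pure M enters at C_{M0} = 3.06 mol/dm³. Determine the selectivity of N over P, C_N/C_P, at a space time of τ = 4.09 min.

1.01

Solving the coupled first-order balances gives C_N(τ) = [k₁/(k₂−k₁)]·C_{M0}·(e^(−k₁τ) − e^(−k₂τ)).
e^(−k₁τ) = e^(−0.902×4.09) = e^(−3.689) = 0.02499; e^(−k₂τ) = e^(−0.9448) = 0.3888.
C_N = 0.902×3.06/(0.231−0.902) × (0.02499−0.3888) = (-4.113)×(-0.3638) = 1.496 mol/dm³.
C_M = C_{M0}e^(−k₁τ) = 0.07648 mol/dm³, so C_P = C_{M0}−C_M−C_N = 1.487 mol/dm³; C_N/C_P = 1.01.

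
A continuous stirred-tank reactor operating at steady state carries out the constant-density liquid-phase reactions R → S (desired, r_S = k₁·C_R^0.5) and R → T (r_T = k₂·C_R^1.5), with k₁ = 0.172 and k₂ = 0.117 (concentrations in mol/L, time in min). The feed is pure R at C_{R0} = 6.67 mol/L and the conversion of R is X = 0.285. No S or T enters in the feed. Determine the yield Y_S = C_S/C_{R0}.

Exit C_R = C_{R0}(1−X) = 6.67×0.715 = 4.769 mol/L.
In a CSTR the entire volume is at exit conditions, so r_S = 0.172×4.769^0.5 = 0.3756 and r_T = 0.117×4.769^1.5 = 1.219.
Fraction of consumed R going to S: r_S/(r_S+r_T) = 0.2356.
C_S = 0.2356·C_{R0}·X = 0.2356×6.67×0.285 = 0.448 mol/L; Y_S = C_S/C_{R0} = 0.0672.

0.0672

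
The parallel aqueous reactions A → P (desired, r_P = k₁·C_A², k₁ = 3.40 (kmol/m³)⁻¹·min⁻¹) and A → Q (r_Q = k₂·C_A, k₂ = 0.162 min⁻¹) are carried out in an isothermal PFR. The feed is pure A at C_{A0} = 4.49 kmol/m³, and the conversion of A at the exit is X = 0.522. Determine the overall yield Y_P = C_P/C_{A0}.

0.514

C_A = C_{A0}(1−X) = 2.146 kmol/m³.
Along a PFR/batch, dC_Q/dC_A = −r_Q/(r_P+r_Q) = −k₂/(k₂+k₁·C_A).
Integrating from C_{A0} to C_A: C_Q = (0.162/3.40)·ln[(0.162+3.40·4.49)/(0.162+3.40·2.15)] = 0.04765·ln(15.43/7.459) = 0.03463 kmol/m³.
Then C_P = (C_{A0}−C_A) − C_Q = 2.344 − 0.03463 = 2.309 kmol/m³.
Y_P = C_P/C_{A0} = 2.309/4.49 = 0.514.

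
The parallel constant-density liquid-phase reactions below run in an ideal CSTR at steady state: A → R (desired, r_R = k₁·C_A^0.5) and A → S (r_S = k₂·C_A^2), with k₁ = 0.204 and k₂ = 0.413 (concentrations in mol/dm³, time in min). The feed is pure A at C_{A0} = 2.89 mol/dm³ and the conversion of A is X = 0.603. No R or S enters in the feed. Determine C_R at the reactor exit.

0.500 mol/dm³

Exit C_A = C_{A0}(1−X) = 2.89×0.397 = 1.147 mol/dm³.
A CSTR operates uniformly at the exit composition, giving r_R = 0.2185 and r_S = 0.5437 (each k·C_A^n at C_A = 1.147).
Fraction of consumed A going to R: r_R/(r_R+r_S) = 0.2867.
C_R = 0.2867·C_{A0}·X = 0.2867×2.89×0.603 = 0.500 mol/dm³.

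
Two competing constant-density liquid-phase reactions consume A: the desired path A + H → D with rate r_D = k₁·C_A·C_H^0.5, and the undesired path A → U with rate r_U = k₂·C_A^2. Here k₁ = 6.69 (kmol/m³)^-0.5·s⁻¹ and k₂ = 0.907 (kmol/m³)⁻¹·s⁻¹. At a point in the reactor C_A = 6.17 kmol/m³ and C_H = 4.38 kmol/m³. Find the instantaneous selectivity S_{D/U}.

2.50

S_{D/U} = r_D/r_U = (k₁·C_A·C_H^0.5)/(k₂·C_A^2) = (k₁/k₂)·C_A⁻¹·C_H^0.5.
= (6.69×6.170×4.380^0.5) / (0.907×6.170^2) = 86.39/34.53 = 2.50.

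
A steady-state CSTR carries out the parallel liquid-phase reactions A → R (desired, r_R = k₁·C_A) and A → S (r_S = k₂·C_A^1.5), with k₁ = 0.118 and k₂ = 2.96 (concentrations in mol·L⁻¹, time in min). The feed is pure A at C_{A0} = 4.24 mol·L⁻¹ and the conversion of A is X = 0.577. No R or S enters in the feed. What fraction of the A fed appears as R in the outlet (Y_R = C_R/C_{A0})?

0.0167

Exit C_A = C_{A0}(1−X) = 4.24×0.423 = 1.794 mol·L⁻¹.
In a CSTR the entire volume is at exit conditions, so r_R = 0.118×1.794 = 0.2116 and r_S = 2.96×1.794^1.5 = 7.110.
Fraction of consumed A going to R: r_R/(r_R+r_S) = 0.02891.
C_R = 0.02891·C_{A0}·X = 0.02891×4.24×0.577 = 0.0707 mol·L⁻¹; Y_R = C_R/C_{A0} = 0.0167.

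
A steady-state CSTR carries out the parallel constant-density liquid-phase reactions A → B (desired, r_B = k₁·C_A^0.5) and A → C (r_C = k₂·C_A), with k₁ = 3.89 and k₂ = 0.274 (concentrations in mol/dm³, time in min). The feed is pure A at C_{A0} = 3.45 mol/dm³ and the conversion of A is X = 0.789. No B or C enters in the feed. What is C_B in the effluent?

Exit C_A = C_{A0}(1−X) = 3.45×0.211 = 0.7279 mol/dm³.
Rates in a CSTR are evaluated at the outlet concentration: r_B = 3.89×0.7279^0.5 = 3.319, r_C = 0.274×0.7279 = 0.1995.
Fraction of consumed A going to B: r_B/(r_B+r_C) = 0.9433.
C_B = 0.9433·C_{A0}·X = 0.9433×3.45×0.789 = 2.57 mol/dm³.

2.57 mol/dm³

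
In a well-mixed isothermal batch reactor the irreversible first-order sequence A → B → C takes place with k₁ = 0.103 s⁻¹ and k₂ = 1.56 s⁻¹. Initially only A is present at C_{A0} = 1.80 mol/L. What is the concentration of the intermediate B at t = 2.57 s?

For first-order series with pure A initially, C_B(t) = k₁C_{A0}/(k₂−k₁)·(e^(−k₁t) − e^(−k₂t)).
e^(−k₁t) = e^(−0.103×2.57) = e^(−0.2647) = 0.7674; e^(−k₂t) = e^(−4.009) = 0.01815.
C_B = 0.103×1.80/(1.56−0.103) × (0.7674−0.01815) = 0.1272×0.7493 = 0.09534 mol/L.

0.0953 mol/L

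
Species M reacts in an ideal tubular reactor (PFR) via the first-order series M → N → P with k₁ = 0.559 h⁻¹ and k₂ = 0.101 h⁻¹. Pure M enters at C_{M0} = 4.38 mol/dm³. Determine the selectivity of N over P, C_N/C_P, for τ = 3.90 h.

For first-order series with pure M initially, C_N(τ) = k₁C_{M0}/(k₂−k₁)·(e^(−k₁τ) − e^(−k₂τ)).
e^(−k₁τ) = e^(−0.559×3.90) = e^(−2.180) = 0.1130; e^(−k₂τ) = e^(−0.3939) = 0.6744.
C_N = 0.559×4.38/(0.101−0.559) × (0.1130−0.6744) = (-5.346)×(-0.5614) = 3.001 mol/dm³.
C_M = C_{M0}e^(−k₁τ) = 0.4951 mol/dm³, so C_P = C_{M0}−C_M−C_N = 0.8838 mol/dm³; C_N/C_P = 3.40.

3.40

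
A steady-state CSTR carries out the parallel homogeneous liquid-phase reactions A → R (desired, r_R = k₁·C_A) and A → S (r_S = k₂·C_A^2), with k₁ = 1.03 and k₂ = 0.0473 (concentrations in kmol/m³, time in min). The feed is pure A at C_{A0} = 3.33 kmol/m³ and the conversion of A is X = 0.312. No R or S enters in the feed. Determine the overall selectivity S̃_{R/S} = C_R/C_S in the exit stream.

Exit C_A = C_{A0}(1−X) = 3.33×0.688 = 2.291 kmol/m³.
A CSTR operates uniformly at the exit composition, giving r_R = 2.360 and r_S = 0.2483 (each k·C_A^n at C_A = 2.291).
Overall selectivity = C_R/C_S = r_Rτ/(r_Sτ) = r_R/r_S = 9.50.

9.50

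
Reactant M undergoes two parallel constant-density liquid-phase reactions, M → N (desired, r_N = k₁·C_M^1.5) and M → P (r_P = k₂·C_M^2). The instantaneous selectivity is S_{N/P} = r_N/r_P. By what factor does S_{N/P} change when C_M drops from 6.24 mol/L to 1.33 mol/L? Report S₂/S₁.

2.17

S_{N/P} = (k₁/k₂)·C_M^-0.5, so S₂/S₁ = (C_{M,2}/C_{M,1})^-0.5.
= (1.33/6.24)^(-0.5) = (0.2131)^(-0.5) = 2.17.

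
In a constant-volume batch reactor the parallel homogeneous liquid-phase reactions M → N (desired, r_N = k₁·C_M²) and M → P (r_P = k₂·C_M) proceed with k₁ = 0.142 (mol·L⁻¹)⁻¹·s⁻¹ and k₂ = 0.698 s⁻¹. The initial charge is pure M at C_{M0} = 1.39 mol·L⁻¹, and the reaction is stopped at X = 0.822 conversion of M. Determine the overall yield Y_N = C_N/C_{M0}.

C_M = C_{M0}(1−X) = 0.2474 mol·L⁻¹.
Along a PFR/batch, dC_P/dC_M = −r_P/(r_N+r_P) = −k₂/(k₂+k₁·C_M).
Integrating from C_{M0} to C_M: C_P = (0.698/0.142)·ln[(0.698+0.142·1.39)/(0.698+0.142·0.247)] = 4.915·ln(0.8954/0.7331) = 0.9827 mol·L⁻¹.
Then C_N = (C_{M0}−C_M) − C_P = 1.143 − 0.9827 = 0.1599 mol·L⁻¹.
Y_N = C_N/C_{M0} = 0.1599/1.39 = 0.115.

0.115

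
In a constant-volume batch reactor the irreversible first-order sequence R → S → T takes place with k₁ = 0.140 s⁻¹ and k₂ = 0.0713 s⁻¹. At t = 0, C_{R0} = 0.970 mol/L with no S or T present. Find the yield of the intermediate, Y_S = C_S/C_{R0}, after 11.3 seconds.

0.492

For first-order series with pure R initially, C_S(t) = k₁C_{R0}/(k₂−k₁)·(e^(−k₁t) − e^(−k₂t)).
e^(−k₁t) = e^(−0.140×11.3) = e^(−1.582) = 0.2056; e^(−k₂t) = e^(−0.8057) = 0.4468.
C_S = 0.140×0.970/(0.0713−0.140) × (0.2056−0.4468) = (-1.977)×(-0.2412) = 0.4768 mol/L.
Y_S = C_S/C_{R0} = 0.4768/0.970 = 0.492.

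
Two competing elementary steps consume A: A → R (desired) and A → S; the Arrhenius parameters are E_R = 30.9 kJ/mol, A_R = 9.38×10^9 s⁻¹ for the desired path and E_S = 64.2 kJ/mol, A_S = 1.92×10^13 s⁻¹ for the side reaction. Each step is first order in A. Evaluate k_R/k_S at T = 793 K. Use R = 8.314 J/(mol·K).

k_R/k_S = (A_R/A_S)·exp[−(E_R−E_S)/(RT)] = (A_R/A_S)·exp[(E_S−E_R)/(RT)].
(E_S−E_R)/(RT) = (64.2−30.9)×10³/(8.314×793) = 33300/6593 = 5.051.
k_R/k_S = (9.38×10^9/1.92×10^13)·exp(5.051) = 4.885×10^-4 × 156.1 = 0.0763.
Since E_R < E_S, lowering the temperature improves selectivity toward R.

0.0763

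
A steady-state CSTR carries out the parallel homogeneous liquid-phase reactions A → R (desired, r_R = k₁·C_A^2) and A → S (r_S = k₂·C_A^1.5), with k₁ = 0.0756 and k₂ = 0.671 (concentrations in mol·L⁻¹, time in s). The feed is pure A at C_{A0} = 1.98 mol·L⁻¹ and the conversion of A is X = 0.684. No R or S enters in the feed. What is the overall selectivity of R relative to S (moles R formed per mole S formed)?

0.0891

Exit C_A = C_{A0}(1−X) = 1.98×0.316 = 0.6257 mol·L⁻¹.
In a CSTR the entire volume is at exit conditions, so r_R = 0.0756×0.6257^2 = 0.02960 and r_S = 0.671×0.6257^1.5 = 0.3321.
Overall selectivity = C_R/C_S = r_Rτ/(r_Sτ) = r_R/r_S = 0.0891.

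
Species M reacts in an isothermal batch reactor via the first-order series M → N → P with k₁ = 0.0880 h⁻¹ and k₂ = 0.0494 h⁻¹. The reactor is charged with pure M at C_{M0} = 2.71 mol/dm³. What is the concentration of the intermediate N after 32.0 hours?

0.902 mol/dm³

The intermediate concentration in a first-order A→B→C sequence is C_N = k₁C_{M0}(e^(−k₁t) − e^(−k₂t))/(k₂−k₁).
e^(−k₁t) = e^(−0.0880×32.0) = e^(−2.816) = 0.05984; e^(−k₂t) = e^(−1.581) = 0.2058.
C_N = 0.0880×2.71/(0.0494−0.0880) × (0.05984−0.2058) = (-6.178)×(-0.1460) = 0.9018 mol/dm³.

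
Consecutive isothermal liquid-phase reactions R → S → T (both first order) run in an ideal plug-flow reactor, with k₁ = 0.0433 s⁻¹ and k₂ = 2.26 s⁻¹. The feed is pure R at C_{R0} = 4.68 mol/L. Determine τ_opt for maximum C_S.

The intermediate peaks when r₁ = r₂, i.e. k₁e^(−k₁τ) = k₂e^(−k₂τ), giving τ_opt = ln(k₂/k₁)/(k₂−k₁).
= ln(2.26/0.0433)/(2.26−0.0433) = ln(52.19)/2.217 = 3.955/2.217 = 1.78 s.

1.78 s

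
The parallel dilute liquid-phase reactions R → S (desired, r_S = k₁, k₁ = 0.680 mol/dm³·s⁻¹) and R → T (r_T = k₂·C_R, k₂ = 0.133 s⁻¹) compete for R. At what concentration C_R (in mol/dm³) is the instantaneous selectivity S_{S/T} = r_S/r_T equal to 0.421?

12.1 mol/dm³

S_{S/T} = (k₁/k₂)·C_R⁻¹ ⇒ C_R = (S·k₂/k₁)^(-1).
= (0.421×0.133/0.680)^(-1) = (0.08234)^(-1) = 12.1 mol/dm³.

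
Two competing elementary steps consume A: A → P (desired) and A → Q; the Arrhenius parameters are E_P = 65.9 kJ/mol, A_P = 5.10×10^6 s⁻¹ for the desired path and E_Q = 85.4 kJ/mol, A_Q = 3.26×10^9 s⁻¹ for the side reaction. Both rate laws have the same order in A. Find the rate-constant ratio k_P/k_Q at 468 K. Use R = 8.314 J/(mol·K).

0.235

With equal orders, S_{P/Q} = k_P/k_Q = (A_P/A_Q)·exp[(E_Q−E_P)/(RT)].
(E_Q−E_P)/(RT) = (85.4−65.9)×10³/(8.314×468) = 19500/3891 = 5.012.
k_P/k_Q = (5.10×10^6/3.26×10^9)·exp(5.012) = 0.001564 × 150.1 = 0.235.
Since E_P < E_Q, lowering the temperature improves selectivity toward P.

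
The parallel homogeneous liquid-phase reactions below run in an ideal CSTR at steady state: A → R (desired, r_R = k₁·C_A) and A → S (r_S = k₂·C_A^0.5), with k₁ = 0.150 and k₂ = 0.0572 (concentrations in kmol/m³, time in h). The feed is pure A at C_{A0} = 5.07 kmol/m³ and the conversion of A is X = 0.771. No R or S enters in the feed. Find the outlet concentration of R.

2.89 kmol/m³

Exit C_A = C_{A0}(1−X) = 5.07×0.229 = 1.161 kmol/m³.
In a CSTR the entire volume is at exit conditions, so r_R = 0.150×1.161 = 0.1742 and r_S = 0.0572×1.161^0.5 = 0.06163.
Fraction of consumed A going to R: r_R/(r_R+r_S) = 0.7386.
C_R = 0.7386·C_{A0}·X = 0.7386×5.07×0.771 = 2.89 kmol/m³.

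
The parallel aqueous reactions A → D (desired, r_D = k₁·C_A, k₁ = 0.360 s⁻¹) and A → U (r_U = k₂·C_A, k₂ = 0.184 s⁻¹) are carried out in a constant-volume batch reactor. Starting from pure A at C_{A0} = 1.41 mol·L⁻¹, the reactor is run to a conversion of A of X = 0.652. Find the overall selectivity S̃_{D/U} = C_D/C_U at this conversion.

C_A = C_{A0}(1−X) = 0.4907 mol·L⁻¹.
Both paths are first order in A, so the instantaneous fraction to D is constant: dC_D/d(−C_A) = k₁/(k₁+k₂) = 0.6618.
C_D = 0.6618·(C_{A0}−C_A) = 0.6618×0.9193 = 0.608 mol·L⁻¹.
C_U = (C_{A0}−C_A)−C_D = 0.3109 mol·L⁻¹; S̃_{D/U} = 0.6084/0.3109 = 1.96.

1.96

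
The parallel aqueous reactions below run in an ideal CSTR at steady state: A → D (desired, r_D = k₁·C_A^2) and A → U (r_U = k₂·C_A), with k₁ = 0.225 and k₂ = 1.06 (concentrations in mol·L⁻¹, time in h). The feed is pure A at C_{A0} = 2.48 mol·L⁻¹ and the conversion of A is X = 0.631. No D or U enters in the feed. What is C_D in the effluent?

0.255 mol·L⁻¹

Exit C_A = C_{A0}(1−X) = 2.48×0.369 = 0.9151 mol·L⁻¹.
A CSTR operates uniformly at the exit composition, giving r_D = 0.1884 and r_U = 0.9700 (each k·C_A^n at C_A = 0.9151).
Fraction of consumed A going to D: r_D/(r_D+r_U) = 0.1627.
C_D = 0.1627·C_{A0}·X = 0.1627×2.48×0.631 = 0.255 mol·L⁻¹.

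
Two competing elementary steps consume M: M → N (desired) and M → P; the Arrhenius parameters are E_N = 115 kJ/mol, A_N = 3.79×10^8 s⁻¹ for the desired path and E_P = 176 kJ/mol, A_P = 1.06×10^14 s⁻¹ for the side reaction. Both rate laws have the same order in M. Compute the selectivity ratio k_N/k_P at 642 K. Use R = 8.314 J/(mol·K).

Since both paths have the same order in M, the concentration cancels and S_{N/P} = k_N/k_P = (A_N/A_P)·exp[(E_P−E_N)/(RT)].
(E_P−E_N)/(RT) = (176−115)×10³/(8.314×642) = 61000/5338 = 11.43.
k_N/k_P = (3.79×10^8/1.06×10^14)·exp(11.43) = 3.575×10^-6 × 91893 = 0.329.

0.329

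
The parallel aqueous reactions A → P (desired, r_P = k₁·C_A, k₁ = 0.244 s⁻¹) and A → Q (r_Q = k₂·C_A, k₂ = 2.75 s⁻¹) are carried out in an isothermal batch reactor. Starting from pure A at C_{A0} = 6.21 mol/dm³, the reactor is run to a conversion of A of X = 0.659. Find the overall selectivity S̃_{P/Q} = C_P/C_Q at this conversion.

0.0887

C_A = C_{A0}(1−X) = 2.118 mol/dm³.
Both paths are first order in A, so the instantaneous fraction to P is constant: dC_P/d(−C_A) = k₁/(k₁+k₂) = 0.08150.
C_P = 0.08150·(C_{A0}−C_A) = 0.08150×4.092 = 0.334 mol/dm³.
C_Q = (C_{A0}−C_A)−C_P = 3.759 mol/dm³; S̃_{P/Q} = 0.3335/3.759 = 0.0887.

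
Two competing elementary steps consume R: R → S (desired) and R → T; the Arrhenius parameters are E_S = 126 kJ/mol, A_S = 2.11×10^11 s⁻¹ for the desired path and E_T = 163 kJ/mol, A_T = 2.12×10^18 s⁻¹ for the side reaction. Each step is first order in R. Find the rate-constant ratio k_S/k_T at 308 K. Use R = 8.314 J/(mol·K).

With equal orders, S_{S/T} = k_S/k_T = (A_S/A_T)·exp[(E_T−E_S)/(RT)].
(E_T−E_S)/(RT) = (163−126)×10³/(8.314×308) = 37000/2561 = 14.45.
k_S/k_T = (2.11×10^11/2.12×10^18)·exp(14.45) = 9.953×10^-8 × 1.884×10^6 = 0.188.

0.188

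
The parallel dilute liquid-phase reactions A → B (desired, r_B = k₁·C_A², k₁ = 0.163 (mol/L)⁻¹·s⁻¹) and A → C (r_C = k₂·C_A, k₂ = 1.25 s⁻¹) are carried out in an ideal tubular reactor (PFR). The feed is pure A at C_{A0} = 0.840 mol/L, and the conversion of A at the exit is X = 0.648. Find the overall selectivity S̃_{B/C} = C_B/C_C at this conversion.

0.0737

C_A = C_{A0}(1−X) = 0.2957 mol/L.
Along a PFR/batch, dC_C/dC_A = −r_C/(r_B+r_C) = −k₂/(k₂+k₁·C_A).
Integrating from C_{A0} to C_A: C_C = (1.25/0.163)·ln[(1.25+0.163·0.840)/(1.25+0.163·0.296)] = 7.669·ln(1.387/1.298) = 0.5070 mol/L.
Then C_B = (C_{A0}−C_A) − C_C = 0.5443 − 0.5070 = 0.03734 mol/L.
S̃_{B/C} = C_B/C_C = 0.03734/0.5070 = 0.0737.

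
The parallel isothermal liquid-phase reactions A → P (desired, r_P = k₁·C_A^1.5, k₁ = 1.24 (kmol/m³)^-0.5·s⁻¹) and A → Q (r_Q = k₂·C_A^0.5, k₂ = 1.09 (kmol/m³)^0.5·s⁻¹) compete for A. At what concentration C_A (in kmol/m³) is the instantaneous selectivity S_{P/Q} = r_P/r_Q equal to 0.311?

S_{P/Q} = (k₁/k₂)·C_A ⇒ C_A = S·k₂/k₁.
= 0.311×1.09/1.24 = 0.273 kmol/m³.

0.273 kmol/m³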